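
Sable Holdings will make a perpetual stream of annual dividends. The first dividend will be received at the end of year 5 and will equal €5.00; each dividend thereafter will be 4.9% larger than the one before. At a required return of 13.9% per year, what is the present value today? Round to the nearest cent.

Value at end of year 4: C₁ / (r − g) = €5.00 / (0.139 − 0.049) = €55.5556
Discount to today: PV = €55.5556 / (1 + 0.139)^4 = €55.5556 / 1.683042 = €33.01

€33.01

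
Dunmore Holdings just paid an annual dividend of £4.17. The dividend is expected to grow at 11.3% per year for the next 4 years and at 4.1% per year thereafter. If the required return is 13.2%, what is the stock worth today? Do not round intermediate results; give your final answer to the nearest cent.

£60.57

D_1 = 4.64121
D_2 = 5.16567
D_3 = 5.74939
D_4 = 6.39907
Terminal value at year 4: TV = D_4×(1+g_2)/(r−g_2) = 6.66143/0.091 = 73.20252
P_0 = D_1/(1+r)^1 + D_2/(1+r)^2 + D_3/(1+r)^3 + D_4/(1+r)^4 + TV/(1+r)^4
    = 4.10001 + 4.03119 + 3.96353 + 3.89701 + 44.58003 = 60.57177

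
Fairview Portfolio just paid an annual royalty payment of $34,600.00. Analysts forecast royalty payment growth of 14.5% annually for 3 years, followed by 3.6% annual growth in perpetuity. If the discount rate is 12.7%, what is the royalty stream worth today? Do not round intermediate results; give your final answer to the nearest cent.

D_1 = 39617.00000
D_2 = 45361.46500
D_3 = 51938.87742
Terminal value at year 3: TV = D_3×(1+g_2)/(r−g_2) = 53808.67701/0.091 = 591304.14299
P_0 = D_1/(1+r)^1 + D_2/(1+r)^2 + D_3/(1+r)^3 + TV/(1+r)^3
    = 35152.61757 + 35714.06133 + 36284.47225 + 413084.76094 = 520235.91208

$520235.91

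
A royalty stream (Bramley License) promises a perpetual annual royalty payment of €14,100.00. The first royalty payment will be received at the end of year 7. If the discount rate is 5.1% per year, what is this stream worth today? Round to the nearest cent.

Value at end of year 6: C / r = €14,100.00 / 0.051 = €276,470.5882
Discount to today: PV = €276,470.5882 / (1 + 0.051)^6 = €276,470.5882 / 1.347772 = €205,131.63

€205131.63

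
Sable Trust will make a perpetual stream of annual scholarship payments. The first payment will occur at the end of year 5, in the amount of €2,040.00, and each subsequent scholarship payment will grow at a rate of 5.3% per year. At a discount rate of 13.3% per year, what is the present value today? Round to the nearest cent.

€15474.64

Value at end of year 4: C₁ / (r − g) = €2,040.00 / (0.133 − 0.053) = €25,500.0000
Discount to today: PV = €25,500.0000 / (1 + 0.133)^4 = €25,500.0000 / 1.647857 = €15,474.64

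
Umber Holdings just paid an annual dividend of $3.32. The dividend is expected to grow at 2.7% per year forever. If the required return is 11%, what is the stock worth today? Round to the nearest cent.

$41.08

D₁ = D₀ × (1 + g) = $3.32 × 1.027 = $3.4096
Growing perpetuity: P = D₁ / (r − g) = $3.4096 / (0.11 − 0.027) = $41.08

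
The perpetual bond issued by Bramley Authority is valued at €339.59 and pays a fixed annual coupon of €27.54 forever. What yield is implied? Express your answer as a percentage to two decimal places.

P = C/r ⇒ r = C/P = €27.54/€339.59 = 0.081098

8.11%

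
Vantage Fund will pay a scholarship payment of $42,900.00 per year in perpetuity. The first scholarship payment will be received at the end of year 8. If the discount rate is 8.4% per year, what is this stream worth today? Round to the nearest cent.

Value at end of year 7: C / r = $42,900.00 / 0.084 = $510,714.2857
Discount to today: PV = $510,714.2857 / (1 + 0.084)^7 = $510,714.2857 / 1.758754 = $290,384.23

$290384.23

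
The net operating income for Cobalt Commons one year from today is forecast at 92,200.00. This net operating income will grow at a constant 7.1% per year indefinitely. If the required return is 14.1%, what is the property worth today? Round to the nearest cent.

Growing perpetuity: P = D₁ / (r − g) = 92,200.0000 / (0.141 − 0.071) = 1,317,142.86

1317142.86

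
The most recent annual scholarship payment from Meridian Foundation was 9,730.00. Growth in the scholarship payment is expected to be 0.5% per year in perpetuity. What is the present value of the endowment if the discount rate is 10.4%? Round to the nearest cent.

D₁ = D₀ × (1 + g) = 9,730.00 × 1.005 = 9,778.6500
Growing perpetuity: P = D₁ / (r − g) = 9,778.6500 / (0.104 − 0.005) = 98,774.24

98774.24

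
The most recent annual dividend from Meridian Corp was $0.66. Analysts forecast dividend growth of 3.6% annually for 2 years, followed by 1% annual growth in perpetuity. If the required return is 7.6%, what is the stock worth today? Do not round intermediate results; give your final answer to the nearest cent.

$10.61

D_1 = 0.68376
D_2 = 0.70838
Terminal value at year 2: TV = D_2×(1+g_2)/(r−g_2) = 0.71546/0.066 = 10.84029
P_0 = D_1/(1+r)^1 + D_2/(1+r)^2 + TV/(1+r)^2
    = 0.63546 + 0.61184 + 9.36303 = 10.61033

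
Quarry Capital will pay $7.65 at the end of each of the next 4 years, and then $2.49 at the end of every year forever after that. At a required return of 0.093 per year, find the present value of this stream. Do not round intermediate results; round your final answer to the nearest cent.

PV of 4-year annuity: $7.65 × [1 − (1+0.093)^−4] / 0.093 = 24.62153
Perpetuity value at year 4: $2.49 / 0.093 = 26.77419
PV of perpetuity: 26.77419 / (1+0.093)^4 = 18.76013
Total PV = 24.62153 + 18.76013 = 43.38166

$43.38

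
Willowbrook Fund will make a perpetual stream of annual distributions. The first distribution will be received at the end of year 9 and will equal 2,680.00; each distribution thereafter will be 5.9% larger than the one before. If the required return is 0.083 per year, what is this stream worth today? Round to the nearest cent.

59005.96

Value at end of year 8: C₁ / (r − g) = 2,680.00 / (0.083 − 0.059) = 111,666.6667
Discount to today: PV = 111,666.6667 / (1 + 0.083)^8 = 111,666.6667 / 1.892464 = 59,005.96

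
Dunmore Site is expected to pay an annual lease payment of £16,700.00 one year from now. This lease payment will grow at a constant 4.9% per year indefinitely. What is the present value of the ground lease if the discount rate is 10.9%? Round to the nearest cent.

Growing perpetuity: P = D₁ / (r − g) = £16,700.0000 / (0.109 − 0.049) = £278,333.33

£278333.33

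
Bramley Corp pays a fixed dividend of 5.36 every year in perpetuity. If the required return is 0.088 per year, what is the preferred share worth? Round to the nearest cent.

Level perpetuity: PV = C / r = 5.36 / 0.088 = 60.91

60.91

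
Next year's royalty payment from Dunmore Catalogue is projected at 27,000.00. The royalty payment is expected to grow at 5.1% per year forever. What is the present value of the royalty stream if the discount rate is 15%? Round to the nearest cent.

272727.27

Growing perpetuity: P = D₁ / (r − g) = 27,000.0000 / (0.15 − 0.051) = 272,727.27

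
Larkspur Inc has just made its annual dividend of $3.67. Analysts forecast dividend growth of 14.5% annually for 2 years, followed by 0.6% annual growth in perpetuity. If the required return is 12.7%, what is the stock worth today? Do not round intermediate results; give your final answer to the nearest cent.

$39.01

D_1 = 4.20215
D_2 = 4.81146
Terminal value at year 2: TV = D_2×(1+g_2)/(r−g_2) = 4.84033/0.121 = 40.00273
P_0 = D_1/(1+r)^1 + D_2/(1+r)^2 + TV/(1+r)^2
    = 3.72862 + 3.78817 + 31.49501 = 39.01180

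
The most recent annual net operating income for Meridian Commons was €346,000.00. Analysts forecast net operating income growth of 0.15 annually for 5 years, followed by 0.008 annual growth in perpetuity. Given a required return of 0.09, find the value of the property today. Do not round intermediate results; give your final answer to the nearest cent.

€7597601.05

D_1 = 397900.00000
D_2 = 457585.00000
D_3 = 526222.75000
D_4 = 605156.16250
D_5 = 695929.58688
Terminal value at year 5: TV = D_5×(1+g_2)/(r−g_2) = 701497.02357/0.082 = 8554841.75085
P_0 = D_1/(1+r)^1 + D_2/(1+r)^2 + D_3/(1+r)^3 + D_4/(1+r)^4 + D_5/(1+r)^5 + TV/(1+r)^5
    = 365045.87156 + 385140.13972 + 406340.51438 + 428707.88215 + 452306.48116 + 5560060.15870 = 7597601.04767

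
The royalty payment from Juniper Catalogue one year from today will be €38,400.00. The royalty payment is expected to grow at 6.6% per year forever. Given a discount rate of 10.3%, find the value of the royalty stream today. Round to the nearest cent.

€1037837.84

Growing perpetuity: P = D₁ / (r − g) = €38,400.0000 / (0.103 − 0.066) = €1,037,837.84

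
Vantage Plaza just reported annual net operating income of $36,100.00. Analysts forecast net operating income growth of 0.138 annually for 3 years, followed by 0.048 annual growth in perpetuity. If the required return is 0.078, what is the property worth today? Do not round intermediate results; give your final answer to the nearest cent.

D_1 = 41081.80000
D_2 = 46751.08840
D_3 = 53202.73860
Terminal value at year 3: TV = D_3×(1+g_2)/(r−g_2) = 55756.47005/0.03 = 1858549.00173
P_0 = D_1/(1+r)^1 + D_2/(1+r)^2 + D_3/(1+r)^3 + TV/(1+r)^3
    = 38109.27644 + 40230.38644 + 42469.55452 + 1483603.10458 = 1604412.32198

$1604412.32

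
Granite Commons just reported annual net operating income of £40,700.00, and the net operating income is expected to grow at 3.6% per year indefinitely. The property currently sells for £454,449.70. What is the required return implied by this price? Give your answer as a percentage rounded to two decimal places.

12.88%

D₁ = £40,700.00 × 1.036 = £42,165.2000
P = D₁/(r − g) ⇒ r = D₁/P + g = £42,165.2000/£454,449.70 + 0.036 = 0.092783 + 0.036 = 0.128783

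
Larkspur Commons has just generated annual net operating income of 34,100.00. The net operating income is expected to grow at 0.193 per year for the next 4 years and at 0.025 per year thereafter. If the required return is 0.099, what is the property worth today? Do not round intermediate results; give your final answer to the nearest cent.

D_1 = 40681.30000
D_2 = 48532.79090
D_3 = 57899.61954
D_4 = 69074.24612
Terminal value at year 4: TV = D_4×(1+g_2)/(r−g_2) = 70801.10227/0.074 = 956771.65228
P_0 = D_1/(1+r)^1 + D_2/(1+r)^2 + D_3/(1+r)^3 + D_4/(1+r)^4 + TV/(1+r)^4
    = 37016.65150 + 40182.77092 + 43619.69582 + 47350.58882 + 655869.64246 = 824039.34952

824039.35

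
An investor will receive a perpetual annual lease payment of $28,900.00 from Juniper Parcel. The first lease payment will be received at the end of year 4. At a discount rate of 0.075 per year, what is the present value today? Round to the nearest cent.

$310178.14

Value at end of year 3: C / r = $28,900.00 / 0.075 = $385,333.3333
Discount to today: PV = $385,333.3333 / (1 + 0.075)^3 = $385,333.3333 / 1.242297 = $310,178.14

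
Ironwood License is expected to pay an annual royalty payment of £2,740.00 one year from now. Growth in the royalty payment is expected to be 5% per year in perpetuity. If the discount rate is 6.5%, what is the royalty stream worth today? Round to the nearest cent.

Growing perpetuity: P = D₁ / (r − g) = £2,740.0000 / (0.065 − 0.05) = £182,666.67

£182666.67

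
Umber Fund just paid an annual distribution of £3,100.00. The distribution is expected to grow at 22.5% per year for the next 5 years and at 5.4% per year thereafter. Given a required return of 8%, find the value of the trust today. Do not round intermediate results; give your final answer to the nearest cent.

D_1 = 3797.50000
D_2 = 4651.93750
D_3 = 5698.62344
D_4 = 6980.81371
D_5 = 8551.49680
Terminal value at year 5: TV = D_5×(1+g_2)/(r−g_2) = 9013.27762/0.026 = 346664.52396
P_0 = D_1/(1+r)^1 + D_2/(1+r)^2 + D_3/(1+r)^3 + D_4/(1+r)^4 + D_5/(1+r)^5 + TV/(1+r)^5
    = 3516.20370 + 3988.28661 + 4523.75101 + 5131.10647 + 5820.00503 + 235934.05001 = 258913.40284

£258913.40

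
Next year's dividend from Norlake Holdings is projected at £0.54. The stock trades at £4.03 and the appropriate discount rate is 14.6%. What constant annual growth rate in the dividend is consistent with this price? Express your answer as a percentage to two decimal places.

P = D₁/(r−g) ⇒ g = r − D₁/P = 0.146 − £0.54/£4.03 = 0.012005

1.20%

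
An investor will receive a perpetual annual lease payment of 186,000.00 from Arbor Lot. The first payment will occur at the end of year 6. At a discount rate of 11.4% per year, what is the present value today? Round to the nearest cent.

Value at end of year 5: C / r = 186,000.00 / 0.114 = 1,631,578.9474
Discount to today: PV = 1,631,578.9474 / (1 + 0.114)^5 = 1,631,578.9474 / 1.715639 = 951,003.55

951003.55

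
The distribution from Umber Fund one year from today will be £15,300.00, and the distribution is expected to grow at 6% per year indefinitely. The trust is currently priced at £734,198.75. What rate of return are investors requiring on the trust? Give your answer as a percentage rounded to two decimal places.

8.08%

P = D₁/(r − g) ⇒ r = D₁/P + g = £15,300.0000/£734,198.75 + 0.06 = 0.020839 + 0.06 = 0.080839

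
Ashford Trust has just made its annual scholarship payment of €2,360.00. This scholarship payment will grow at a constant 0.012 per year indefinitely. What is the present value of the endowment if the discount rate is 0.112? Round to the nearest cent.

D₁ = D₀ × (1 + g) = €2,360.00 × 1.012 = €2,388.3200
Growing perpetuity: P = D₁ / (r − g) = €2,388.3200 / (0.112 − 0.012) = €23,883.20

€23883.20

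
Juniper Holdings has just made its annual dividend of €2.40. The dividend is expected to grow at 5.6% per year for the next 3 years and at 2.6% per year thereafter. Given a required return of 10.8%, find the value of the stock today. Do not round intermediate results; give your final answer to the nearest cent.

€32.54

D_1 = 2.53440
D_2 = 2.67633
D_3 = 2.82620
Terminal value at year 3: TV = D_3×(1+g_2)/(r−g_2) = 2.89968/0.082 = 35.36197
P_0 = D_1/(1+r)^1 + D_2/(1+r)^2 + D_3/(1+r)^3 + TV/(1+r)^3
    = 2.28736 + 2.18002 + 2.07770 + 25.99664 = 32.54172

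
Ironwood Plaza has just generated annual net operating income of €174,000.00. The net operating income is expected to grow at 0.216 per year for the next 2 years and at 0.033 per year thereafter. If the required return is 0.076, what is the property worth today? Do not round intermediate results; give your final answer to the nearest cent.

€5757418.86

D_1 = 211584.00000
D_2 = 257286.14400
Terminal value at year 2: TV = D_2×(1+g_2)/(r−g_2) = 265776.58675/0.043 = 6180850.85470
P_0 = D_1/(1+r)^1 + D_2/(1+r)^2 + TV/(1+r)^2
    = 196639.40520 + 222224.45793 + 5338555.00088 = 5757418.86401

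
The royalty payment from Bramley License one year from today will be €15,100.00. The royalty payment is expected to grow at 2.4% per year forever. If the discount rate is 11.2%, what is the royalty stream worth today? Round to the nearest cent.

Growing perpetuity: P = D₁ / (r − g) = €15,100.0000 / (0.112 − 0.024) = €171,590.91

€171590.91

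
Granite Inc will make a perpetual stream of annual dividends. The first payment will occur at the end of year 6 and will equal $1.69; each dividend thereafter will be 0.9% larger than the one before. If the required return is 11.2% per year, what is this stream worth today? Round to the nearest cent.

Value at end of year 5: C₁ / (r − g) = $1.69 / (0.112 − 0.009) = $16.4078
Discount to today: PV = $16.4078 / (1 + 0.112)^5 = $16.4078 / 1.700294 = $9.65

$9.65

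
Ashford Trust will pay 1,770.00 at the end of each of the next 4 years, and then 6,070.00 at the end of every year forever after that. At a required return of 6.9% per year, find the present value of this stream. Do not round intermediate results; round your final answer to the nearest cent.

73373.06

PV of 4-year annuity: 1,770.00 × [1 − (1+0.069)^−4] / 0.069 = 6008.92342
Perpetuity value at year 4: 6,070.00 / 0.069 = 87971.01449
PV of perpetuity: 87971.01449 / (1+0.069)^4 = 67364.14151
Total PV = 6008.92342 + 67364.14151 = 73373.06493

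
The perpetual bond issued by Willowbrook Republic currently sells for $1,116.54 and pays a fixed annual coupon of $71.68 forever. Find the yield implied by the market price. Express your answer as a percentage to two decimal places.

P = C/r ⇒ r = C/P = $71.68/$1,116.54 = 0.064198

6.42%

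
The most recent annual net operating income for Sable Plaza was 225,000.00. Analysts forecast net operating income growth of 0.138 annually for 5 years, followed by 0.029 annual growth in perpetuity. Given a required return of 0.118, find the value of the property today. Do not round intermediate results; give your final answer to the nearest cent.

4029398.74

D_1 = 256050.00000
D_2 = 291384.90000
D_3 = 331596.01620
D_4 = 377356.26644
D_5 = 429431.43120
Terminal value at year 5: TV = D_5×(1+g_2)/(r−g_2) = 441884.94271/0.089 = 4964999.35628
P_0 = D_1/(1+r)^1 + D_2/(1+r)^2 + D_3/(1+r)^3 + D_4/(1+r)^4 + D_5/(1+r)^5 + TV/(1+r)^5
    = 229025.04472 + 233122.09382 + 237292.43539 + 241537.38057 + 245858.26394 + 2842563.52359 = 4029398.74204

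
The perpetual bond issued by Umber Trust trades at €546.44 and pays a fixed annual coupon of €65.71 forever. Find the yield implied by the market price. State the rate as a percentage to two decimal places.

P = C/r ⇒ r = C/P = €65.71/€546.44 = 0.120251

12.03%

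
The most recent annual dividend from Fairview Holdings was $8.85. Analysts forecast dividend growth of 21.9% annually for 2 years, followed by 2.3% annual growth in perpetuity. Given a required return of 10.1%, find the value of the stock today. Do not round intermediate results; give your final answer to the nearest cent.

$162.93

D_1 = 10.78815
D_2 = 13.15075
Terminal value at year 2: TV = D_2×(1+g_2)/(r−g_2) = 13.45322/0.078 = 172.47721
P_0 = D_1/(1+r)^1 + D_2/(1+r)^2 + TV/(1+r)^2
    = 9.79850 + 10.84866 + 142.28433 = 162.93149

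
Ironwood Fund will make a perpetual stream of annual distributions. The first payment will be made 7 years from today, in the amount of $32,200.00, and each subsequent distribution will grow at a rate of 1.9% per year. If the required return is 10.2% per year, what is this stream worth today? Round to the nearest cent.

$216614.84

Value at end of year 6: C₁ / (r − g) = $32,200.00 / (0.102 − 0.019) = $387,951.8072
Discount to today: PV = $387,951.8072 / (1 + 0.102)^6 = $387,951.8072 / 1.790975 = $216,614.84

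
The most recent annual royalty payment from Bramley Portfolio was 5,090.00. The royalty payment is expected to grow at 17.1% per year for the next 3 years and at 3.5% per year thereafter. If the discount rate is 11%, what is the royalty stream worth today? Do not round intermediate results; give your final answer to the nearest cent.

D_1 = 5960.39000
D_2 = 6979.61669
D_3 = 8173.13114
Terminal value at year 3: TV = D_3×(1+g_2)/(r−g_2) = 8459.19073/0.075 = 112789.20979
P_0 = D_1/(1+r)^1 + D_2/(1+r)^2 + D_3/(1+r)^3 + TV/(1+r)^3
    = 5369.72072 + 5664.81348 + 5976.12305 + 82470.49810 = 99481.15535

99481.16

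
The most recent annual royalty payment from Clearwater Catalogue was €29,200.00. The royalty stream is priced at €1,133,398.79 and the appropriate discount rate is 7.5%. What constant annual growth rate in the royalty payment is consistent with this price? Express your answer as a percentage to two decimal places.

4.80%

P = D₀(1+g)/(r−g) ⇒ P(r−g) = D₀(1+g) ⇒ g(P+D₀) = P·r − D₀
g = (P·r − D₀)/(P + D₀) = (€1,133,398.79×0.075 − €29,200.00) / (€1,133,398.79 + €29,200.00) = 0.048000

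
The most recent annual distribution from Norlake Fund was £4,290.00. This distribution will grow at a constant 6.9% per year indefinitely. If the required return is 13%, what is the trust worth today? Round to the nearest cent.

£75180.49

D₁ = D₀ × (1 + g) = £4,290.00 × 1.069 = £4,586.0100
Growing perpetuity: P = D₁ / (r − g) = £4,586.0100 / (0.13 − 0.069) = £75,180.49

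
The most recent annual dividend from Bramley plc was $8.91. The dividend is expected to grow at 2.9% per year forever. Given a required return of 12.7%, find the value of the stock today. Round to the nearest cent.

D₁ = D₀ × (1 + g) = $8.91 × 1.029 = $9.1684
Growing perpetuity: P = D₁ / (r − g) = $9.1684 / (0.127 − 0.029) = $93.56

$93.56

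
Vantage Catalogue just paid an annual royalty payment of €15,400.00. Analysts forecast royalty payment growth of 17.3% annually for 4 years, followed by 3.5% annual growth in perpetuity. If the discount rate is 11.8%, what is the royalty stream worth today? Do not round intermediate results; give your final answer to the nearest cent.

€302264.11

D_1 = 18064.20000
D_2 = 21189.30660
D_3 = 24855.05664
D_4 = 29154.98144
Terminal value at year 4: TV = D_4×(1+g_2)/(r−g_2) = 30175.40579/0.083 = 363559.10592
P_0 = D_1/(1+r)^1 + D_2/(1+r)^2 + D_3/(1+r)^3 + D_4/(1+r)^4 + TV/(1+r)^4
    = 16157.60286 + 16952.47599 + 17786.45290 + 18661.45729 + 232706.12399 = 302264.11303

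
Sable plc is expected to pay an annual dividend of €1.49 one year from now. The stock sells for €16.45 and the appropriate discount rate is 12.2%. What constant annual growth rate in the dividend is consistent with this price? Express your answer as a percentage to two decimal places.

3.14%

P = D₁/(r−g) ⇒ g = r − D₁/P = 0.122 − €1.49/€16.45 = 0.031422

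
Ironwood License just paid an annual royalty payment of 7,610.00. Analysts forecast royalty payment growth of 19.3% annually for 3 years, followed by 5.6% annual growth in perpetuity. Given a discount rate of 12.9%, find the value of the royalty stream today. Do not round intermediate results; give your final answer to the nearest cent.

D_1 = 9078.73000
D_2 = 10830.92489
D_3 = 12921.29339
Terminal value at year 3: TV = D_3×(1+g_2)/(r−g_2) = 13644.88582/0.073 = 186916.24416
P_0 = D_1/(1+r)^1 + D_2/(1+r)^2 + D_3/(1+r)^3 + TV/(1+r)^3
    = 8041.39061 + 8497.23561 + 8978.92124 + 129886.86065 = 155404.40811

155404.41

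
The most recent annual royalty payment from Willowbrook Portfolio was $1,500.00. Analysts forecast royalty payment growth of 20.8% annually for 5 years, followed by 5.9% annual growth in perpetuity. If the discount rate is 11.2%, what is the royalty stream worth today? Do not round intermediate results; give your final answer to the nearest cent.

D_1 = 1812.00000
D_2 = 2188.89600
D_3 = 2644.18637
D_4 = 3194.17713
D_5 = 3858.56598
Terminal value at year 5: TV = D_5×(1+g_2)/(r−g_2) = 4086.22137/0.053 = 77098.51639
P_0 = D_1/(1+r)^1 + D_2/(1+r)^2 + D_3/(1+r)^3 + D_4/(1+r)^4 + D_5/(1+r)^5 + TV/(1+r)^5
    = 1629.49640 + 1770.17235 + 1922.99299 + 2089.00677 + 2269.35268 + 45344.23557 = 55025.25675

$55025.26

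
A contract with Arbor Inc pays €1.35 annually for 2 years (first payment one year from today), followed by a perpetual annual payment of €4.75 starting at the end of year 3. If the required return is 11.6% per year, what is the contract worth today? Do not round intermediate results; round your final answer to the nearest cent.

PV of 2-year annuity: €1.35 × [1 − (1+0.116)^−2] / 0.116 = 2.29362
Perpetuity value at year 2: €4.75 / 0.116 = 40.94828
PV of perpetuity: 40.94828 / (1+0.116)^2 = 32.87814
Total PV = 2.29362 + 32.87814 = 35.17176

€35.17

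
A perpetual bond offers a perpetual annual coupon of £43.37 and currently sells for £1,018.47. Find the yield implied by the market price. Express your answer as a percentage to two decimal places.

4.26%

P = C/r ⇒ r = C/P = £43.37/£1,018.47 = 0.042583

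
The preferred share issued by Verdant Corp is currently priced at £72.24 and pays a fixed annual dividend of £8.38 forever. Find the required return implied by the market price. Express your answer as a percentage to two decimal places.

P = C/r ⇒ r = C/P = £8.38/£72.24 = 0.116002

11.60%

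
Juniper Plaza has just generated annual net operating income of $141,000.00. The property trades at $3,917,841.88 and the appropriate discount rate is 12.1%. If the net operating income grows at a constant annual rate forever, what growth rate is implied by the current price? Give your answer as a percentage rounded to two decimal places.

P = D₀(1+g)/(r−g) ⇒ P(r−g) = D₀(1+g) ⇒ g(P+D₀) = P·r − D₀
g = (P·r − D₀)/(P + D₀) = ($3,917,841.88×0.121 − $141,000.00) / ($3,917,841.88 + $141,000.00) = 0.082058

8.21%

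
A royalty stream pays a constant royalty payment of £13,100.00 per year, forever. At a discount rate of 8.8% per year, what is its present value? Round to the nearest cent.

£148863.64

Level perpetuity: PV = C / r = £13,100.00 / 0.088 = £148,863.64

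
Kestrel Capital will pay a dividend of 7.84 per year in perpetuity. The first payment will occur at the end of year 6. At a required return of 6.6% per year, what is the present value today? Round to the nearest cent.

Value at end of year 5: C / r = 7.84 / 0.066 = 118.7879
Discount to today: PV = 118.7879 / (1 + 0.066)^5 = 118.7879 / 1.376531 = 86.30

86.30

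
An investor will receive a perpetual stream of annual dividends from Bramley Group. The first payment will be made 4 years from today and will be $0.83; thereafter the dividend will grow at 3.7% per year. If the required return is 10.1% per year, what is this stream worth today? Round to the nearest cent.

Value at end of year 3: C₁ / (r − g) = $0.83 / (0.101 − 0.037) = $12.9688
Discount to today: PV = $12.9688 / (1 + 0.101)^3 = $12.9688 / 1.334633 = $9.72

$9.72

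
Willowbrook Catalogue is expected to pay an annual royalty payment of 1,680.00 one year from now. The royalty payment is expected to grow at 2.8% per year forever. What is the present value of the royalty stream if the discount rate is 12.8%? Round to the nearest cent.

16800.00

Growing perpetuity: P = D₁ / (r − g) = 1,680.0000 / (0.128 − 0.028) = 16,800.00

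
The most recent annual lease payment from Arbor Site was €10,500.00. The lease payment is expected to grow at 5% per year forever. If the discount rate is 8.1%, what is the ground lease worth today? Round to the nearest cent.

D₁ = D₀ × (1 + g) = €10,500.00 × 1.05 = €11,025.0000
Growing perpetuity: P = D₁ / (r − g) = €11,025.0000 / (0.081 − 0.05) = €355,645.16

€355645.16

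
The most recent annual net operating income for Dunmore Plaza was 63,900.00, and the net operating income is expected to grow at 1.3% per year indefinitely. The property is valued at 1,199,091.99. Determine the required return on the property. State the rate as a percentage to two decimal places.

6.70%

D₁ = 63,900.00 × 1.013 = 64,730.7000
P = D₁/(r − g) ⇒ r = D₁/P + g = 64,730.7000/1,199,091.99 + 0.013 = 0.053983 + 0.013 = 0.066983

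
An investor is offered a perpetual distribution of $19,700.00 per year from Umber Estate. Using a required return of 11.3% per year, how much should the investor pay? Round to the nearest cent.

Level perpetuity: PV = C / r = $19,700.00 / 0.113 = $174,336.28

$174336.28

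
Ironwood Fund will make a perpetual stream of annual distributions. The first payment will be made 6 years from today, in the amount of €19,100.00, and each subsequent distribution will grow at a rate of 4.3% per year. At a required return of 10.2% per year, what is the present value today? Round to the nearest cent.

Value at end of year 5: C₁ / (r − g) = €19,100.00 / (0.102 − 0.043) = €323,728.8136
Discount to today: PV = €323,728.8136 / (1 + 0.102)^5 = €323,728.8136 / 1.625204 = €199,192.68

€199192.68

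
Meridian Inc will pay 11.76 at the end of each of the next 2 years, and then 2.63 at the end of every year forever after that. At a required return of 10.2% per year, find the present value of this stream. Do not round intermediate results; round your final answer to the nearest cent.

41.59

PV of 2-year annuity: 11.76 × [1 − (1+0.102)^−2] / 0.102 = 20.35527
Perpetuity value at year 2: 2.63 / 0.102 = 25.78431
PV of perpetuity: 25.78431 / (1+0.102)^2 = 21.23207
Total PV = 20.35527 + 21.23207 = 41.58734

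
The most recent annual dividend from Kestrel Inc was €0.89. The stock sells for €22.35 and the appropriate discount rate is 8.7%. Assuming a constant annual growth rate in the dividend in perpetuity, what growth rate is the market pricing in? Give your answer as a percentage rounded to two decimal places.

P = D₀(1+g)/(r−g) ⇒ P(r−g) = D₀(1+g) ⇒ g(P+D₀) = P·r − D₀
g = (P·r − D₀)/(P + D₀) = (€22.35×0.087 − €0.89) / (€22.35 + €0.89) = 0.045372

4.54%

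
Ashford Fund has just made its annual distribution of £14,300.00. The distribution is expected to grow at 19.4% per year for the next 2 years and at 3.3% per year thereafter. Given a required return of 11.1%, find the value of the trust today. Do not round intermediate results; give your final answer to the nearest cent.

D_1 = 17074.20000
D_2 = 20386.59480
Terminal value at year 2: TV = D_2×(1+g_2)/(r−g_2) = 21059.35243/0.078 = 269991.69780
P_0 = D_1/(1+r)^1 + D_2/(1+r)^2 + TV/(1+r)^2
    = 15368.31683 + 16516.44491 + 218737.02043 = 250621.78218

£250621.78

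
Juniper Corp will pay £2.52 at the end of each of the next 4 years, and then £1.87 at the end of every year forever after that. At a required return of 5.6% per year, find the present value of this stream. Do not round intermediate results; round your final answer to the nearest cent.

£35.67

PV of 4-year annuity: £2.52 × [1 − (1+0.056)^−4] / 0.056 = 8.81264
Perpetuity value at year 4: £1.87 / 0.056 = 33.39286
PV of perpetuity: 33.39286 / (1+0.056)^4 = 26.85332
Total PV = 8.81264 + 26.85332 = 35.66596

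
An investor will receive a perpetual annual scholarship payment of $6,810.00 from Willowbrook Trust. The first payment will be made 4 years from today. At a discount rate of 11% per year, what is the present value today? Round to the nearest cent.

$45267.39

Value at end of year 3: C / r = $6,810.00 / 0.11 = $61,909.0909
Discount to today: PV = $61,909.0909 / (1 + 0.11)^3 = $61,909.0909 / 1.367631 = $45,267.39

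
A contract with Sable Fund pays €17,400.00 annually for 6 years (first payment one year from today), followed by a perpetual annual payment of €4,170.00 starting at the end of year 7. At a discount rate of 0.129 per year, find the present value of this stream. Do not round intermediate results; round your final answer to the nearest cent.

PV of 6-year annuity: €17,400.00 × [1 − (1+0.129)^−6] / 0.129 = 69751.50014
Perpetuity value at year 6: €4,170.00 / 0.129 = 32325.58140
PV of perpetuity: 32325.58140 / (1+0.129)^6 = 15609.27360
Total PV = 69751.50014 + 15609.27360 = 85360.77374

€85360.77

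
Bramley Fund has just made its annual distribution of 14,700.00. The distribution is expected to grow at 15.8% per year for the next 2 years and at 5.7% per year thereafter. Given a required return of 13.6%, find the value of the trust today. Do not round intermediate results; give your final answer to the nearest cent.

D_1 = 17022.60000
D_2 = 19712.17080
Terminal value at year 2: TV = D_2×(1+g_2)/(r−g_2) = 20835.76454/0.079 = 263743.85488
P_0 = D_1/(1+r)^1 + D_2/(1+r)^2 + TV/(1+r)^2
    = 14984.68310 + 15274.87943 + 204374.01966 = 234633.58219

234633.58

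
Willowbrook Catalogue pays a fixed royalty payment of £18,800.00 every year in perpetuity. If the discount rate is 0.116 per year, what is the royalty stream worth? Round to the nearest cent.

£162068.97

Level perpetuity: PV = C / r = £18,800.00 / 0.116 = £162,068.97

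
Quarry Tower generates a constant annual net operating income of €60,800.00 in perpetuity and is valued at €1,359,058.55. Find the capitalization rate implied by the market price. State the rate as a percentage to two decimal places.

4.47%

P = C/r ⇒ r = C/P = €60,800.00/€1,359,058.55 = 0.044737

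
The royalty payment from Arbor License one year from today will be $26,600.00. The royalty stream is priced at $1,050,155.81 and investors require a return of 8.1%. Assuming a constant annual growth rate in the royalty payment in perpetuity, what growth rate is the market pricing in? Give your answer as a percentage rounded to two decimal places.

5.57%

P = D₁/(r−g) ⇒ g = r − D₁/P = 0.081 − $26,600.00/$1,050,155.81 = 0.055670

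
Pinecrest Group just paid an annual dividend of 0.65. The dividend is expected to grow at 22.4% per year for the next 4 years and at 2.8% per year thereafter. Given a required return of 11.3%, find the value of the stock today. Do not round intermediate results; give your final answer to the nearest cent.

D_1 = 0.79560
D_2 = 0.97381
D_3 = 1.19195
D_4 = 1.45895
Terminal value at year 4: TV = D_4×(1+g_2)/(r−g_2) = 1.49980/0.085 = 17.64466
P_0 = D_1/(1+r)^1 + D_2/(1+r)^2 + D_3/(1+r)^3 + D_4/(1+r)^4 + TV/(1+r)^4
    = 0.71482 + 0.78611 + 0.86451 + 0.95073 + 11.49827 = 14.81446

14.81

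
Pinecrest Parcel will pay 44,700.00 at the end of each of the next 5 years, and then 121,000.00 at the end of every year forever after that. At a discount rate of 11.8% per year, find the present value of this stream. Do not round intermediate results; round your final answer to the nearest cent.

PV of 5-year annuity: 44,700.00 × [1 − (1+0.118)^−5] / 0.118 = 161935.06072
Perpetuity value at year 5: 121,000.00 / 0.118 = 1025423.72881
PV of perpetuity: 1025423.72881 / (1+0.118)^5 = 587076.02531
Total PV = 161935.06072 + 587076.02531 = 749011.08603

749011.09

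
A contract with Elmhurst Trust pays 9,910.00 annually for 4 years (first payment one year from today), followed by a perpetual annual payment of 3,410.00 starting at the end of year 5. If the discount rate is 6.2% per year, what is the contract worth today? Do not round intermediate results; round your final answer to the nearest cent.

PV of 4-year annuity: 9,910.00 × [1 − (1+0.062)^−4] / 0.062 = 34182.51661
Perpetuity value at year 4: 3,410.00 / 0.062 = 55000.00000
PV of perpetuity: 55000.00000 / (1+0.062)^4 = 43237.90296
Total PV = 34182.51661 + 43237.90296 = 77420.41957

77420.42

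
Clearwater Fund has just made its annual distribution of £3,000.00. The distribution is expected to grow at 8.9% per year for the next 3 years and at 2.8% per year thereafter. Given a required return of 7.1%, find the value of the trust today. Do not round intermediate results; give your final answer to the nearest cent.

D_1 = 3267.00000
D_2 = 3557.76300
D_3 = 3874.40391
Terminal value at year 3: TV = D_3×(1+g_2)/(r−g_2) = 3982.88722/0.043 = 92625.28410
P_0 = D_1/(1+r)^1 + D_2/(1+r)^2 + D_3/(1+r)^3 + TV/(1+r)^3
    = 3050.42017 + 3101.68773 + 3153.81694 + 75398.22823 = 84704.15307

£84704.15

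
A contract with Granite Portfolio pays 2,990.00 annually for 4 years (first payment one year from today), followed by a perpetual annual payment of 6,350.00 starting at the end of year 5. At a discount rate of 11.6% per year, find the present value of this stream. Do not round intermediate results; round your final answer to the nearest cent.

44449.31

PV of 4-year annuity: 2,990.00 × [1 − (1+0.116)^−4] / 0.116 = 9158.71664
Perpetuity value at year 4: 6,350.00 / 0.116 = 54741.37931
PV of perpetuity: 54741.37931 / (1+0.116)^4 = 35290.59313
Total PV = 9158.71664 + 35290.59313 = 44449.30977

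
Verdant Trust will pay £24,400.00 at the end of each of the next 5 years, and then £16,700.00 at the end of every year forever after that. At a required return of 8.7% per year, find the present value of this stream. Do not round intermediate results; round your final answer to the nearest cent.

PV of 5-year annuity: £24,400.00 × [1 − (1+0.087)^−5] / 0.087 = 95650.88237
Perpetuity value at year 5: £16,700.00 / 0.087 = 191954.02299
PV of perpetuity: 191954.02299 / (1+0.087)^5 = 126488.05022
Total PV = 95650.88237 + 126488.05022 = 222138.93259

£222138.93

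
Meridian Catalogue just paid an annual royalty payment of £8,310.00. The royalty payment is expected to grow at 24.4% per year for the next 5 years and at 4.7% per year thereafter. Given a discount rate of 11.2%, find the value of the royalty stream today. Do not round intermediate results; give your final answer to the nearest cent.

£293444.59

D_1 = 10337.64000
D_2 = 12860.02416
D_3 = 15997.87006
D_4 = 19901.35035
D_5 = 24757.27983
Terminal value at year 5: TV = D_5×(1+g_2)/(r−g_2) = 25920.87199/0.065 = 398782.64593
P_0 = D_1/(1+r)^1 + D_2/(1+r)^2 + D_3/(1+r)^3 + D_4/(1+r)^4 + D_5/(1+r)^5 + TV/(1+r)^5
    = 9296.43885 + 10399.97296 + 11634.50212 + 13015.57611 + 14560.59054 + 234537.51231 = 293444.59289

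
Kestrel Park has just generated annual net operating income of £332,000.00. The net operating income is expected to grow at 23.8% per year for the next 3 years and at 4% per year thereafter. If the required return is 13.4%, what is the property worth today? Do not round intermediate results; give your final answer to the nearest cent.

£5969436.08

D_1 = 411016.00000
D_2 = 508837.80800
D_3 = 629941.20630
Terminal value at year 3: TV = D_3×(1+g_2)/(r−g_2) = 655138.85456/0.094 = 6969562.28251
P_0 = D_1/(1+r)^1 + D_2/(1+r)^2 + D_3/(1+r)^3 + TV/(1+r)^3
    = 362447.97178 + 395688.35015 + 431977.22882 + 4779322.53161 = 5969436.08236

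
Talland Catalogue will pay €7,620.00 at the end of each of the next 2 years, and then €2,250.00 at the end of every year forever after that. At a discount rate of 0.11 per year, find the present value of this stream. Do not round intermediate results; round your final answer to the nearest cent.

€29650.80

PV of 2-year annuity: €7,620.00 × [1 − (1+0.11)^−2] / 0.11 = 13049.42781
Perpetuity value at year 2: €2,250.00 / 0.11 = 20454.54545
PV of perpetuity: 20454.54545 / (1+0.11)^2 = 16601.36795
Total PV = 13049.42781 + 16601.36795 = 29650.79576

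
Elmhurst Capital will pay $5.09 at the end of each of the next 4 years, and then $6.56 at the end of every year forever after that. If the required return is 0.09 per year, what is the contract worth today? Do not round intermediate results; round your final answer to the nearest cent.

PV of 4-year annuity: $5.09 × [1 − (1+0.09)^−4] / 0.09 = 16.49017
Perpetuity value at year 4: $6.56 / 0.09 = 72.88889
PV of perpetuity: 72.88889 / (1+0.09)^4 = 51.63633
Total PV = 16.49017 + 51.63633 = 68.12650

$68.13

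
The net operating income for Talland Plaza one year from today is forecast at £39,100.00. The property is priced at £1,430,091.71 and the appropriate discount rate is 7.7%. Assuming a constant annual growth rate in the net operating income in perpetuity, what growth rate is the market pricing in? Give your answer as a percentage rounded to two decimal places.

P = D₁/(r−g) ⇒ g = r − D₁/P = 0.077 − £39,100.00/£1,430,091.71 = 0.049659

4.97%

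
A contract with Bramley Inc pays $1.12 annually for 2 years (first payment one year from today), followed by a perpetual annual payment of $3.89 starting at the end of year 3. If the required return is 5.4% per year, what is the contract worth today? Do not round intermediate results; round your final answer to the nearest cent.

PV of 2-year annuity: $1.12 × [1 − (1+0.054)^−2] / 0.054 = 2.07080
Perpetuity value at year 2: $3.89 / 0.054 = 72.03704
PV of perpetuity: 72.03704 / (1+0.054)^2 = 64.84472
Total PV = 2.07080 + 64.84472 = 66.91552

$66.92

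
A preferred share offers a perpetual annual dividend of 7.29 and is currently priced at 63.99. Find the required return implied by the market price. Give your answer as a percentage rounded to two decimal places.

P = C/r ⇒ r = C/P = 7.29/63.99 = 0.113924

11.39%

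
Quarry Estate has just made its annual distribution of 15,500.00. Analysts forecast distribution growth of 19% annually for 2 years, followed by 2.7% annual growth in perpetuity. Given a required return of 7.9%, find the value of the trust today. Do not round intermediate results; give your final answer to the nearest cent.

408296.32

D_1 = 18445.00000
D_2 = 21949.55000
Terminal value at year 2: TV = D_2×(1+g_2)/(r−g_2) = 22542.18785/0.052 = 433503.61250
P_0 = D_1/(1+r)^1 + D_2/(1+r)^2 + TV/(1+r)^2
    = 17094.53197 + 18853.09828 + 372348.69112 = 408296.32138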